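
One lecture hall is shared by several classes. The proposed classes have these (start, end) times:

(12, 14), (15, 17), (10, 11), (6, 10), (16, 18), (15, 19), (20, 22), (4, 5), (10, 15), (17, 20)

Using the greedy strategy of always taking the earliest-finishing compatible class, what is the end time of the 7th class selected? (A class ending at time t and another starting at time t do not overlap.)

Sorted by end: (4,5)  (6,10)  (10,11)  (12,14)  (10,15)  (15,17)  (16,18)  (15,19)  (17,20)  (20,22)
take (4,5); take (6,10); take (10,11); take (12,14); take (15,17); take (17,20); take (20,22).
Selected: (4,5) (6,10) (10,11) (12,14) (15,17) (17,20) (20,22)

22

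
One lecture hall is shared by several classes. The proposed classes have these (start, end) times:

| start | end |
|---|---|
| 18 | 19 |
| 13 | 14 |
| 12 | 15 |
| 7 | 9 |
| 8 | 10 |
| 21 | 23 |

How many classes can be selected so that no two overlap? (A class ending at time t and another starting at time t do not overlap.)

Greedy by earliest finish: after sorting by end time, pick each interval compatible with the last pick.
Sorted by end: (7,9)  (8,10)  (13,14)  (12,15)  (18,19)  (21,23)
take (7,9); skip (8,10); take (13,14); take (18,19); take (21,23).
Selected 4 classes.

4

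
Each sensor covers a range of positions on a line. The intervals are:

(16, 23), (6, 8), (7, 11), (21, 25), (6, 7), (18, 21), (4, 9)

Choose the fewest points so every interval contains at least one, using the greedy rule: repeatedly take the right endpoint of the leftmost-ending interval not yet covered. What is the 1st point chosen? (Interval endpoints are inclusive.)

By right end: [6,7]  [6,8]  [4,9]  [7,11]  [18,21]  [16,23]  [21,25]
[6,7] uncovered → point at 7; [18,21] uncovered → point at 21.
Points: 7, 21 (2 total).

7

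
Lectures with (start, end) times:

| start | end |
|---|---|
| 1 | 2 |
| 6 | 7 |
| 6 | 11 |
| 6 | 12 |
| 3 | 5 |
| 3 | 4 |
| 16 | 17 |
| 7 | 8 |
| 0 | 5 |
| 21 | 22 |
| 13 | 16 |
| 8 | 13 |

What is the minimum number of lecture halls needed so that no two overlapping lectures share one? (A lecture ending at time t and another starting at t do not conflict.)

The answer is the maximum number of intervals overlapping at any instant.
starts: [0, 1, 3, 3, 6, 6, 6, 7, 8, 13, 16, 21]
ends:   [2, 4, 5, 5, 7, 8, 11, 12, 13, 16, 17, 22]
s0→1 s1→2 e2→1 s3→2 s3→3  — peak 3.

3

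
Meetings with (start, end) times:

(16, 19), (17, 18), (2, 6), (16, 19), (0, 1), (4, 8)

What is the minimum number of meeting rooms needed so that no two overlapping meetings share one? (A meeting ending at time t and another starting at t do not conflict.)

starts: [0, 2, 4, 16, 16, 17]
ends:   [1, 6, 8, 18, 19, 19]
s0→1 e1→0 s2→1 s4→2 e6→1 e8→0 s16→1 s16→2 s17→3  — peak 3.

3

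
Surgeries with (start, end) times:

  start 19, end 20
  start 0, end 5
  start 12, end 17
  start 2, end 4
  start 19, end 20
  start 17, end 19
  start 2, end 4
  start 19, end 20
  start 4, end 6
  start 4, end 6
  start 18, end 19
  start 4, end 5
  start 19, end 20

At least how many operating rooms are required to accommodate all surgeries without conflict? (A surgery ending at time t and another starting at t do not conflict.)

Count concurrent intervals with a sweep; the peak is the room count.
starts: [0, 2, 2, 4, 4, 4, 12, 17, 18, 19, 19, 19, 19]
ends:   [4, 4, 5, 5, 6, 6, 17, 19, 19, 20, 20, 20, 20]
s0→1 s2→2 s2→3 e4→2 e4→1 s4→2 s4→3 s4→4  — peak 4.

4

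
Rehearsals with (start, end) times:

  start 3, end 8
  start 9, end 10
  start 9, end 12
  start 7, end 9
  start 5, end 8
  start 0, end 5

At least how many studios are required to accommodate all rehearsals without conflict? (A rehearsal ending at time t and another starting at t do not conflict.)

3

Count concurrent intervals with a sweep; the peak is the room count.
starts: [0, 3, 5, 7, 9, 9]
ends:   [5, 8, 8, 9, 10, 12]
s0→1 s3→2 e5→1 s5→2 s7→3  — peak 3.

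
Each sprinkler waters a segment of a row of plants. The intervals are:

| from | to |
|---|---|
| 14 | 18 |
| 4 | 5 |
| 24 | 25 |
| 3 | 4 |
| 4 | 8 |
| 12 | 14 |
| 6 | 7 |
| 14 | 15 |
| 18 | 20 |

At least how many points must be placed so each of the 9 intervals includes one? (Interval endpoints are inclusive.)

5

Process intervals by earliest right end; each time one isn't hit yet, stab at its right endpoint.
By right end: [3,4]  [4,5]  [6,7]  [4,8]  [12,14]  [14,15]  [14,18]  [18,20]  [24,25]
[3,4] uncovered → point at 4; [6,7] uncovered → point at 7; [12,14] uncovered → point at 14; [18,20] uncovered → point at 20; [24,25] uncovered → point at 25.
Points: 4, 7, 14, 20, 25 (5 total).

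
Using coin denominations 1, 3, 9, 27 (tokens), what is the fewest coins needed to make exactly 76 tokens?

6

76 = 2×27 + 2×9 + 1×3 + 1×1
Total coins = 2 + 2 + 1 + 1 = 6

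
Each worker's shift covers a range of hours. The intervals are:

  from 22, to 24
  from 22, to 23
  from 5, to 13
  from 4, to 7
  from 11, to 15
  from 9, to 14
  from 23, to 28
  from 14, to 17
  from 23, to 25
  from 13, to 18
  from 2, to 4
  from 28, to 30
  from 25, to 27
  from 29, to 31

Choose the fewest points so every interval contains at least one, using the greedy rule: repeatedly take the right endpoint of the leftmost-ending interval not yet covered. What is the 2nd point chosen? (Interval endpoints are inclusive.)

13

Sort by right endpoint; whenever an interval is uncovered, place a point at its right end.
Sorted: [2,4] [4,7] [5,13] [9,14] [11,15] [14,17] [13,18] [22,23] [22,24] [23,25] [25,27] [23,28] [28,30] [29,31]
{[2,4],[4,7]} hit by 4; {[5,13],[9,14],[11,15]} hit by 13; {[14,17],[13,18]} hit by 17; {[22,23],[22,24],[23,25]} hit by 23; {[25,27],[23,28]} hit by 27; {[28,30],[29,31]} hit by 30.
Points: 4, 13, 17, 23, 27, 30 (6 total).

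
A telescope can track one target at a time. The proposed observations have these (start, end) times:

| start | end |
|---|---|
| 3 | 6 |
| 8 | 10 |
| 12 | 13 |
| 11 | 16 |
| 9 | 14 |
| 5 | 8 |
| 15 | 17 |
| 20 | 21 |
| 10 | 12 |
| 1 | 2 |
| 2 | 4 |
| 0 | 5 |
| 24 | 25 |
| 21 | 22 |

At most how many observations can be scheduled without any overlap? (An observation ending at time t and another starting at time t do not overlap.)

10

Sort by end time and greedily take each interval whose start is ≥ the last chosen end.
Sorted by end: (1,2)  (2,4)  (0,5)  (3,6)  (5,8)  (8,10)  (10,12)  (12,13)  (9,14)  (11,16)  (15,17)  (20,21)  (21,22)  (24,25)
take (1,2); take (2,4); take (5,8); take (8,10); take (10,12); take (12,13); take (15,17); take (20,21); take (21,22); take (24,25).
Selected 10 observations.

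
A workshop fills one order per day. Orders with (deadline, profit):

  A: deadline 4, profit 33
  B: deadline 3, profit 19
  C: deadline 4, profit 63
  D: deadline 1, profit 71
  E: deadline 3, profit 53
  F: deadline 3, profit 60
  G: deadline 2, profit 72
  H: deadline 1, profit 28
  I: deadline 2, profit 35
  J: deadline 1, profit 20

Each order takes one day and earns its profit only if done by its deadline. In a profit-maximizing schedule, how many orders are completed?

Sort by profit descending; place each in the latest free slot ≤ its deadline.
Profit order: G=72 D=71 C=63 F=60 E=53 I=35 A=33 H=28 J=20 B=19
Assign: G→slot 2, D→slot 1, C→slot 4, F→slot 3, E skipped, I skipped, A skipped, H skipped, J skipped, B skipped.
Slots: [1:D] [2:G] [3:F] [4:C]
4 of 10 scheduled.

4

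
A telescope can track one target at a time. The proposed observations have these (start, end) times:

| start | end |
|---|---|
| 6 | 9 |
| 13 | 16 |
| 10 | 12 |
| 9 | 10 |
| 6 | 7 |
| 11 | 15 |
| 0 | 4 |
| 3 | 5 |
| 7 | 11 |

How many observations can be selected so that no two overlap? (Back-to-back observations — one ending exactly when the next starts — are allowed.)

5

Greedy by earliest finish: after sorting by end time, pick each interval compatible with the last pick.
Sorted by end: (0,4)  (3,5)  (6,7)  (6,9)  (9,10)  (7,11)  (10,12)  (11,15)  (13,16)
take (0,4); take (6,7); skip (6,9); take (9,10); take (10,12); take (13,16).
Selected 5 observations.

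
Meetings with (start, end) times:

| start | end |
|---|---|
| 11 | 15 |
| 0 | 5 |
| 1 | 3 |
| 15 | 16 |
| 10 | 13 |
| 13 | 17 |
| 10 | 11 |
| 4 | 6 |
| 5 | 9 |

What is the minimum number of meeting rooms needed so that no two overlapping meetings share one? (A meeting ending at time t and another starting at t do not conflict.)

Events (time:±→running): 0:+→1 1:+→2 … peak 2.

2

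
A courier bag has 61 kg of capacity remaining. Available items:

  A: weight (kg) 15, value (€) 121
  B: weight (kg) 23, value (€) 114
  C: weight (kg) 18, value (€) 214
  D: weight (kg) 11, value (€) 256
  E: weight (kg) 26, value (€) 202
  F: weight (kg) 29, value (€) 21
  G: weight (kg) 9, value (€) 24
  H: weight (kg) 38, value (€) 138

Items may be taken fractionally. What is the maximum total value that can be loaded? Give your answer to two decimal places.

723.08

Greedy by value/weight ratio, highest first.
Order: D (256/11=23.27) > C (214/18=11.89) > A (121/15=8.07) > E (202/26=7.77) > B (114/23=4.96) > H (138/38=3.63) > G (24/9=2.67) > F (21/29=0.72)
Fill: take D (11 @ 256) → take C (18 @ 214) → take A (15 @ 121) → take 17/26 of E → 132.08; 61/61 used.
Total value = 723.08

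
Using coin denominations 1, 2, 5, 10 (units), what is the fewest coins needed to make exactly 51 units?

Greedy: take as many of the largest coin as possible, then repeat with the remainder.
51 = 5×10 + 1×1
Total coins = 5 + 1 = 6

6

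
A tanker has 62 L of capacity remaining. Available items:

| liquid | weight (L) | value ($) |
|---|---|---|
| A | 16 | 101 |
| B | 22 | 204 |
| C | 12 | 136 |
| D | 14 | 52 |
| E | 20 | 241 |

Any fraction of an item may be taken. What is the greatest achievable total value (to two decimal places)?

Order: E (241/20=12.05) > C (136/12=11.33) > B (204/22=9.27) > A (101/16=6.31) > D (52/14=3.71)
Fill: take E (20 @ 241) → take C (12 @ 136) → take B (22 @ 204) → take 8/16 of A → 50.50; 62/62 used.
Total value = 631.50

631.50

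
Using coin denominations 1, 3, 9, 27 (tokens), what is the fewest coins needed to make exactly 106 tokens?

8

Use the largest denomination that fits, subtract, and repeat.
106 − 3×27→25 − 2×9→7 − 2×3→1 − 1×1→0
Total coins = 3 + 2 + 2 + 1 = 8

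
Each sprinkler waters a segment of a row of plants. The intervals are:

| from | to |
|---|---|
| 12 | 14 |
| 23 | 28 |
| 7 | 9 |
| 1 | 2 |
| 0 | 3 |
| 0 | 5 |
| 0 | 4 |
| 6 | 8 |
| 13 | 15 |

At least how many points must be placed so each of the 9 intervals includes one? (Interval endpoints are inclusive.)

4

Process intervals by earliest right end; each time one isn't hit yet, stab at its right endpoint.
By right end: [1,2]  [0,3]  [0,4]  [0,5]  [6,8]  [7,9]  [12,14]  [13,15]  [23,28]
[1,2] uncovered → point at 2; [6,8] uncovered → point at 8; [12,14] uncovered → point at 14; [23,28] uncovered → point at 28.
Points: 2, 8, 14, 28 (4 total).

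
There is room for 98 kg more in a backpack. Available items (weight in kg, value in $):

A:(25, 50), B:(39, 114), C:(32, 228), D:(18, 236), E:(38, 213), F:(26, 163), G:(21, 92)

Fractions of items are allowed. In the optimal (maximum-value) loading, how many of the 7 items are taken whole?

Ratios (sorted): D 13.11, C 7.12, F 6.27, E 5.61, G 4.38, B 2.92, A 2.00
take D (18 @ 236); take C (32 @ 228); take F (26 @ 163); take 22/38 of E → 123.32. Capacity used 98/98.
3 item(s) taken whole; one partial (take 22/38 of E).

3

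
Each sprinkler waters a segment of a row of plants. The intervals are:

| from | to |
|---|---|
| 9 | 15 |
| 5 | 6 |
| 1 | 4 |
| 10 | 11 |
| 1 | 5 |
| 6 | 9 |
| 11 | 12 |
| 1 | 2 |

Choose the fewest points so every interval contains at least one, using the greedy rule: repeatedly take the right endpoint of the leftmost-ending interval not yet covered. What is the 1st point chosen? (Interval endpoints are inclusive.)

Sorted: [1,2] [1,4] [1,5] [5,6] [6,9] [10,11] [11,12] [9,15]
{[1,2],[1,4],[1,5]} hit by 2; {[5,6],[6,9]} hit by 6; {[10,11],[11,12],[9,15]} hit by 11.
Points: 2, 6, 11 (3 total).

2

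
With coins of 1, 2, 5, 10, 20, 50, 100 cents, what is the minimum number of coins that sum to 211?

Use the largest denomination that fits, subtract, and repeat.
211 − 2×100→11 − 1×10→1 − 1×1→0
Total coins = 2 + 1 + 1 = 4

4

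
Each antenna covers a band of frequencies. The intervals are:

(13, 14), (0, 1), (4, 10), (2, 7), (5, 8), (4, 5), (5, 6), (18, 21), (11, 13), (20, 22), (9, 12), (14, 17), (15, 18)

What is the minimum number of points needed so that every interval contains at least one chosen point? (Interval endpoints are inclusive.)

Sorted: [0,1] [4,5] [5,6] [2,7] [5,8] [4,10] [9,12] [11,13] [13,14] [14,17] [15,18] [18,21] [20,22]
{[0,1]} hit by 1; {[4,5],[5,6],[2,7],[5,8],[4,10]} hit by 5; {[9,12],[11,13]} hit by 12; {[13,14],[14,17]} hit by 14; {[15,18],[18,21]} hit by 18; {[20,22]} hit by 22.
Points: 1, 5, 12, 14, 18, 22 (6 total).

6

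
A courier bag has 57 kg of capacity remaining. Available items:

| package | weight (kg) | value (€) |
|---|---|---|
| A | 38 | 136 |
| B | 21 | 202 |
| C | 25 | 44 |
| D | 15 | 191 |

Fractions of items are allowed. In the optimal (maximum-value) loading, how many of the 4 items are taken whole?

2

Order: D (191/15=12.73) > B (202/21=9.62) > A (136/38=3.58) > C (44/25=1.76)
Fill: take D (15 @ 191) → take B (21 @ 202) → take 21/38 of A → 75.16; 57/57 used.
2 item(s) taken whole; one partial (take 21/38 of A).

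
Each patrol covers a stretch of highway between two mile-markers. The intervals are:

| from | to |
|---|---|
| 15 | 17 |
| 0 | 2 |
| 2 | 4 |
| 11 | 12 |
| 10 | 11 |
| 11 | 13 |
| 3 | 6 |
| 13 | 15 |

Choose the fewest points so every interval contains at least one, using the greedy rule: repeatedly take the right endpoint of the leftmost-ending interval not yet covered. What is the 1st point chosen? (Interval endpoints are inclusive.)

2

Process intervals by earliest right end; each time one isn't hit yet, stab at its right endpoint.
Sorted: [0,2] [2,4] [3,6] [10,11] [11,12] [11,13] [13,15] [15,17]
{[0,2],[2,4]} hit by 2; {[3,6]} hit by 6; {[10,11],[11,12],[11,13]} hit by 11; {[13,15],[15,17]} hit by 15.
Points: 2, 6, 11, 15 (4 total).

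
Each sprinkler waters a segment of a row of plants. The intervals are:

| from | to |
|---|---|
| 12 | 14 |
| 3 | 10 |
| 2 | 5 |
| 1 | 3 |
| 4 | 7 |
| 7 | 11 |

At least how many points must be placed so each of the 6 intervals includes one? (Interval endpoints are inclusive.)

3

By right end: [1,3]  [2,5]  [4,7]  [3,10]  [7,11]  [12,14]
[1,3] uncovered → point at 3; [4,7] uncovered → point at 7; [12,14] uncovered → point at 14.
Points: 3, 7, 14 (3 total).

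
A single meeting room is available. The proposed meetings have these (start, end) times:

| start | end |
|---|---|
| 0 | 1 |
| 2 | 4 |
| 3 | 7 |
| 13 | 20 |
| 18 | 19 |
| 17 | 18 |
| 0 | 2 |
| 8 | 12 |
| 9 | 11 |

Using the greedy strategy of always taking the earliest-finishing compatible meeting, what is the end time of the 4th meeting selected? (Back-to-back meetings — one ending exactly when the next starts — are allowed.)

Order by finish time; keep every interval that doesn't clash with the previous kept one.
By end time: (0,1), (0,2), (2,4), (3,7), (9,11), (8,12), (17,18), (18,19), (13,20).
Pick (0,1); next start ≥ 1 → (2,4); next start ≥ 4 → (9,11); next start ≥ 11 → (17,18); next start ≥ 18 → (18,19).
Selected: (0,1) (2,4) (9,11) (17,18) (18,19)

18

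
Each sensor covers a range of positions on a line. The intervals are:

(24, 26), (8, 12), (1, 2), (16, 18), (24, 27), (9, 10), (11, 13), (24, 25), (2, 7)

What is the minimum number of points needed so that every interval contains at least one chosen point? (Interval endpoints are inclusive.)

5

Sort by right endpoint; whenever an interval is uncovered, place a point at its right end.
By right end: [1,2]  [2,7]  [9,10]  [8,12]  [11,13]  [16,18]  [24,25]  [24,26]  [24,27]
[1,2] uncovered → point at 2; [9,10] uncovered → point at 10; [11,13] uncovered → point at 13; [16,18] uncovered → point at 18; [24,25] uncovered → point at 25.
Points: 2, 10, 13, 18, 25 (5 total).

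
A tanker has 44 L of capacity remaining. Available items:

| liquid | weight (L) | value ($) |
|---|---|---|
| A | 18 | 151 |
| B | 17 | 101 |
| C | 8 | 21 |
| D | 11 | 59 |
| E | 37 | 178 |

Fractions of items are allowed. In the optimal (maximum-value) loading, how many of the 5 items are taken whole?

2

Ratios (sorted): A 8.39, B 5.94, D 5.36, E 4.81, C 2.62
take A (18 @ 151); take B (17 @ 101); take 9/11 of D → 48.27. Capacity used 44/44.
2 item(s) taken whole; one partial (take 9/11 of D).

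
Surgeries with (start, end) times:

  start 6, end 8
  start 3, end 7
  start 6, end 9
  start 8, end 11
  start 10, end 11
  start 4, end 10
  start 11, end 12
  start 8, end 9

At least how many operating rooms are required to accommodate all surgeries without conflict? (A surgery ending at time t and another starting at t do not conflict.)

4

Count concurrent intervals with a sweep; the peak is the room count.
Events (time:±→running): 3:+→1 4:+→2 6:+→3 6:+→4 … peak 4.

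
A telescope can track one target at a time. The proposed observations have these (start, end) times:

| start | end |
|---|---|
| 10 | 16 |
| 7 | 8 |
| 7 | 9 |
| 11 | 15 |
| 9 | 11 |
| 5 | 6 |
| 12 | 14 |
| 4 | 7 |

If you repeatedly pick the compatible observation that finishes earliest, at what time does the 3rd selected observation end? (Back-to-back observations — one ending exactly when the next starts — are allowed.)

11

By end time: (5,6), (4,7), (7,8), (7,9), (9,11), (12,14), (11,15), (10,16).
Pick (5,6); next start ≥ 6 → (7,8); next start ≥ 8 → (9,11); next start ≥ 11 → (12,14).
Selected: (5,6) (7,8) (9,11) (12,14)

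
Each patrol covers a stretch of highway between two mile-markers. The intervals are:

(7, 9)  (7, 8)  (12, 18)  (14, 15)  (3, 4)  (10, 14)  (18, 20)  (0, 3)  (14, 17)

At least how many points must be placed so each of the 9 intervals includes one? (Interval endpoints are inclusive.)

Sorted: [0,3] [3,4] [7,8] [7,9] [10,14] [14,15] [14,17] [12,18] [18,20]
{[0,3],[3,4]} hit by 3; {[7,8],[7,9]} hit by 8; {[10,14],[14,15],[14,17],[12,18]} hit by 14; {[18,20]} hit by 20.
Points: 3, 8, 14, 20 (4 total).

4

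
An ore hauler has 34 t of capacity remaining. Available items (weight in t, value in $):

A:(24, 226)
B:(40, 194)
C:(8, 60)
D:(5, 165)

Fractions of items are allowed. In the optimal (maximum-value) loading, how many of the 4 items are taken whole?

2

Ratios (sorted): D 33.00, A 9.42, C 7.50, B 4.85
take D (5 @ 165); take A (24 @ 226); take 5/8 of C → 37.50. Capacity used 34/34.
2 item(s) taken whole; one partial (take 5/8 of C).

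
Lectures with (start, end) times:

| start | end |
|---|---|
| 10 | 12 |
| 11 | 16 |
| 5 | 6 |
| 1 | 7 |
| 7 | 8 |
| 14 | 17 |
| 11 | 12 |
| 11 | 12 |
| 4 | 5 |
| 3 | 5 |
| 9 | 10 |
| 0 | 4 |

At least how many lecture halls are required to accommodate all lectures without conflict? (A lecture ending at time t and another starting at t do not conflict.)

starts: [0, 1, 3, 4, 5, 7, 9, 10, 11, 11, 11, 14]
ends:   [4, 5, 5, 6, 7, 8, 10, 12, 12, 12, 16, 17]
s0→1 s1→2 s3→3 e4→2 s4→3 e5→2 e5→1 s5→2 e6→1 e7→0 s7→1 e8→0 s9→1 e10→0 s10→1 s11→2 s11→3 s11→4  — peak 4.

4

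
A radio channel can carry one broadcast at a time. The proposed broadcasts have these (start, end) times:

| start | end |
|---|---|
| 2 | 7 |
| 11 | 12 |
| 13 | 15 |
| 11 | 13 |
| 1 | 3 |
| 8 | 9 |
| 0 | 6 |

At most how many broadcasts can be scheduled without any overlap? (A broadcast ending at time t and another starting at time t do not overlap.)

4

Sorted by end: (1,3)  (0,6)  (2,7)  (8,9)  (11,12)  (11,13)  (13,15)
take (1,3); skip (0,6); take (8,9); take (11,12); take (13,15).
Selected 4 broadcasts.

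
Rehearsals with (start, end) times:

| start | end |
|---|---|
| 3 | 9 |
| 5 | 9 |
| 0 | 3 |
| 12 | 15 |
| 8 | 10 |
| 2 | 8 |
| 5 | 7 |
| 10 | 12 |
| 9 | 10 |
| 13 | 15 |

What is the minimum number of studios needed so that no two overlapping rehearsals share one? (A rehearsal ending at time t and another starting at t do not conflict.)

Events (time:±→running): 0:+→1 2:+→2 3:-→1 3:+→2 5:+→3 5:+→4 … peak 4.

4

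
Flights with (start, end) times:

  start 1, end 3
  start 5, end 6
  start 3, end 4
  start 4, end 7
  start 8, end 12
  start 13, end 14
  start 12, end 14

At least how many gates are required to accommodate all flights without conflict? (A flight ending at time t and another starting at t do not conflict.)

The answer is the maximum number of intervals overlapping at any instant.
Events (time:±→running): 1:+→1 3:-→0 3:+→1 4:-→0 4:+→1 5:+→2 … peak 2.

2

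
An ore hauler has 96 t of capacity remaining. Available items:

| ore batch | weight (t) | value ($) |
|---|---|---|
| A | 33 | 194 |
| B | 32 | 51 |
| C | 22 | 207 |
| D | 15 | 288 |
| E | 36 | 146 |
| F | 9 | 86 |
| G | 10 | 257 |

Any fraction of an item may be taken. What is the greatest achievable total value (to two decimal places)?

Order: G (257/10=25.70) > D (288/15=19.20) > F (86/9=9.56) > C (207/22=9.41) > A (194/33=5.88) > E (146/36=4.06) > B (51/32=1.59)
Fill: take G (10 @ 257) → take D (15 @ 288) → take F (9 @ 86) → take C (22 @ 207) → take A (33 @ 194) → take 7/36 of E → 28.39; 96/96 used.
Total value = 1060.39

1060.39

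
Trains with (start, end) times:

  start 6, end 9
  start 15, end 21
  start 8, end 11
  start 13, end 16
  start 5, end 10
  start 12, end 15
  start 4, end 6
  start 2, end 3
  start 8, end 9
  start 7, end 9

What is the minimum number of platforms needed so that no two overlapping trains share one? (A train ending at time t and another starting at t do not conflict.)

Count concurrent intervals with a sweep; the peak is the room count.
starts: [2, 4, 5, 6, 7, 8, 8, 12, 13, 15]
ends:   [3, 6, 9, 9, 9, 10, 11, 15, 16, 21]
s2→1 e3→0 s4→1 s5→2 e6→1 s6→2 s7→3 s8→4 s8→5  — peak 5.

5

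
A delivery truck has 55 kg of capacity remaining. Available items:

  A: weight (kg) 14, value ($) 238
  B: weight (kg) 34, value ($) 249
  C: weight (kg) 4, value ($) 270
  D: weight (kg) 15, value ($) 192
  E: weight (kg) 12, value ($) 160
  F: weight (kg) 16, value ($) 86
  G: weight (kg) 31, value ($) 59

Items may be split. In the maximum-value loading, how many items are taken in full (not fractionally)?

4

Sort by value per unit weight and fill in that order.
Order: C (270/4=67.50) > A (238/14=17.00) > E (160/12=13.33) > D (192/15=12.80) > B (249/34=7.32) > F (86/16=5.38) > G (59/31=1.90)
Fill: take C (4 @ 270) → take A (14 @ 238) → take E (12 @ 160) → take D (15 @ 192) → take 10/34 of B → 73.24; 55/55 used.
4 item(s) taken whole; one partial (take 10/34 of B).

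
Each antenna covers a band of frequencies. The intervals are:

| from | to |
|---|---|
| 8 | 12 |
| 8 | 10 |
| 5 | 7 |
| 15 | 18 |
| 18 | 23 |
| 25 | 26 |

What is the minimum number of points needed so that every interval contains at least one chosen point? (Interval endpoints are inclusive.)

Sort by right endpoint; whenever an interval is uncovered, place a point at its right end.
Sorted: [5,7] [8,10] [8,12] [15,18] [18,23] [25,26]
{[5,7]} hit by 7; {[8,10],[8,12]} hit by 10; {[15,18],[18,23]} hit by 18; {[25,26]} hit by 26.
Points: 7, 10, 18, 26 (4 total).

4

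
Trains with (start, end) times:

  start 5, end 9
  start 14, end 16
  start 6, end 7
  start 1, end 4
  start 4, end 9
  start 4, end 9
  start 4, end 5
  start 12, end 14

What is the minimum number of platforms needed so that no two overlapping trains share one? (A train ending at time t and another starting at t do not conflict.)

4

Events (time:±→running): 1:+→1 4:-→0 4:+→1 4:+→2 4:+→3 5:-→2 5:+→3 6:+→4 … peak 4.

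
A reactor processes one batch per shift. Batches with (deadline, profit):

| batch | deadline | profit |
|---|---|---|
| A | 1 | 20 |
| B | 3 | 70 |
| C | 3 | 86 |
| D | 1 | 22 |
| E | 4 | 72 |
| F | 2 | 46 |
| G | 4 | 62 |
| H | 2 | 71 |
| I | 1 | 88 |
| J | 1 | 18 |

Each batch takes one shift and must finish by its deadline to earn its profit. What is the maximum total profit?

317

By profit: I(d1,88), C(d3,86), E(d4,72), H(d2,71), B(d3,70), G(d4,62), F(d2,46), D(d1,22), A(d1,20), J(d1,18)
I→slot 1; C→slot 3; E→slot 4; H→slot 2; B skipped; G skipped; F skipped; D skipped; A skipped; J skipped.
Profit = 88 + 71 + 86 + 72 = 317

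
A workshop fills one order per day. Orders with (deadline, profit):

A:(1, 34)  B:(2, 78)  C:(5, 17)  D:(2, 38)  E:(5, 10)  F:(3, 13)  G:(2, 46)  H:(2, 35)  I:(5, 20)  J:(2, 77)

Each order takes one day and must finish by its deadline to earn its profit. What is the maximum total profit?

205

Take jobs in profit order; each goes to the latest open slot no later than its deadline.
Profit order: B=78 J=77 G=46 D=38 H=35 A=34 I=20 C=17 F=13 E=10
Assign: B→slot 2, J→slot 1, G skipped, D skipped, H skipped, A skipped, I→slot 5, C→slot 4, F→slot 3, E skipped.
Slots: [1:J] [2:B] [3:F] [4:C] [5:I]
Profit = 77 + 78 + 13 + 17 + 20 = 205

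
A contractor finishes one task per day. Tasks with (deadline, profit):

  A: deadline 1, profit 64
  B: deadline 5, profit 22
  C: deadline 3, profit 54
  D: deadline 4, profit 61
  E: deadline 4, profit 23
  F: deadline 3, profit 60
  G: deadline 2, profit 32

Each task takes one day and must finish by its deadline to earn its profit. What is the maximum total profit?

Take jobs in profit order; each goes to the latest open slot no later than its deadline.
By profit: A(d1,64), D(d4,61), F(d3,60), C(d3,54), G(d2,32), E(d4,23), B(d5,22)
A→slot 1; D→slot 4; F→slot 3; C→slot 2; G skipped; E skipped; B→slot 5.
Profit = 64 + 54 + 60 + 61 + 22 = 261

261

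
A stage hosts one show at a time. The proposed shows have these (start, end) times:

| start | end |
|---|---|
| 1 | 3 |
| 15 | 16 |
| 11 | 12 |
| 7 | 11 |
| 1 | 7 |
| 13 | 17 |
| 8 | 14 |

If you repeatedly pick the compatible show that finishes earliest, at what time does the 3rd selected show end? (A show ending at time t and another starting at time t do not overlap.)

Order by finish time; keep every interval that doesn't clash with the previous kept one.
By end time: (1,3), (1,7), (7,11), (11,12), (8,14), (15,16), (13,17).
Pick (1,3); next start ≥ 3 → (7,11); next start ≥ 11 → (11,12); next start ≥ 12 → (15,16).
Selected: (1,3) (7,11) (11,12) (15,16)

12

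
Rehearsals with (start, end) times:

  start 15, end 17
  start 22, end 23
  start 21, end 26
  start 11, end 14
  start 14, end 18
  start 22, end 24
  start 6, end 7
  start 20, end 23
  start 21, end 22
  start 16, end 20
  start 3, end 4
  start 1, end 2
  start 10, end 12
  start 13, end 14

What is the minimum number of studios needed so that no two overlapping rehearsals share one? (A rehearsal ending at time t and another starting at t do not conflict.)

starts: [1, 3, 6, 10, 11, 13, 14, 15, 16, 20, 21, 21, 22, 22]
ends:   [2, 4, 7, 12, 14, 14, 17, 18, 20, 22, 23, 23, 24, 26]
s1→1 e2→0 s3→1 e4→0 s6→1 e7→0 s10→1 s11→2 e12→1 s13→2 e14→1 e14→0 s14→1 s15→2 s16→3 e17→2 e18→1 e20→0 s20→1 s21→2 s21→3 e22→2 s22→3 s22→4  — peak 4.

4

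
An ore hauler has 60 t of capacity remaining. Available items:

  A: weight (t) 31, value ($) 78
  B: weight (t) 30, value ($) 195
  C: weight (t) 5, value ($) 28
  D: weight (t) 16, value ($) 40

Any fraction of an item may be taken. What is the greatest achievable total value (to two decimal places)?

285.90

Sort by value per unit weight and fill in that order.
Order: B (195/30=6.50) > C (28/5=5.60) > A (78/31=2.52) > D (40/16=2.50)
Fill: take B (30 @ 195) → take C (5 @ 28) → take 25/31 of A → 62.90; 60/60 used.
Total value = 285.90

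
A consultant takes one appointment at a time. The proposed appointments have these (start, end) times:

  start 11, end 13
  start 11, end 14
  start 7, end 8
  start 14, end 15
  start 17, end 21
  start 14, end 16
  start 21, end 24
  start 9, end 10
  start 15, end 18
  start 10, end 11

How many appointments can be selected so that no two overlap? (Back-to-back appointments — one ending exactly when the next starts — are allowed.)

Order by finish time; keep every interval that doesn't clash with the previous kept one.
By end time: (7,8), (9,10), (10,11), (11,13), (11,14), (14,15), (14,16), (15,18), (17,21), (21,24).
Pick (7,8); next start ≥ 8 → (9,10); next start ≥ 10 → (10,11); next start ≥ 11 → (11,13); next start ≥ 13 → (14,15); next start ≥ 15 → (15,18); next start ≥ 18 → (21,24).
Selected 7 appointments.

7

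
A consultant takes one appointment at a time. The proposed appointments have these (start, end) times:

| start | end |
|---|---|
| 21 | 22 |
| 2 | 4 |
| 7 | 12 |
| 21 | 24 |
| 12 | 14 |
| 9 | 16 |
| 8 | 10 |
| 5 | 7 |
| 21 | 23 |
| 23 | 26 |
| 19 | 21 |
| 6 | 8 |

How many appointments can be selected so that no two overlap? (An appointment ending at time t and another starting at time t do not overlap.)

Sorted by end: (2,4)  (5,7)  (6,8)  (8,10)  (7,12)  (12,14)  (9,16)  (19,21)  (21,22)  (21,23)  (21,24)  (23,26)
take (2,4); take (5,7); take (8,10); take (12,14); take (19,21); take (21,22); take (23,26).
Selected 7 appointments.

7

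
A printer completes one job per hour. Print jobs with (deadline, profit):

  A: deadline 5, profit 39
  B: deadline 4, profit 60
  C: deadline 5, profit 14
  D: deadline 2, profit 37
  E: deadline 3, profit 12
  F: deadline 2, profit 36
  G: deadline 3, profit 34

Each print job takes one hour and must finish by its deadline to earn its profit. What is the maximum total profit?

Sort by profit descending; place each in the latest free slot ≤ its deadline.
Profit order: B=60 A=39 D=37 F=36 G=34 C=14 E=12
Assign: B→slot 4, A→slot 5, D→slot 2, F→slot 1, G→slot 3, C skipped, E skipped.
Slots: [1:F] [2:D] [3:G] [4:B] [5:A]
Profit = 36 + 37 + 34 + 60 + 39 = 206

206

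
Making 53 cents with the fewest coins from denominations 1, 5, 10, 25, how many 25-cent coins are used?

2

Use the largest denomination that fits, subtract, and repeat.
53 − 2×25→3 − 3×1→0
Count of 25: 2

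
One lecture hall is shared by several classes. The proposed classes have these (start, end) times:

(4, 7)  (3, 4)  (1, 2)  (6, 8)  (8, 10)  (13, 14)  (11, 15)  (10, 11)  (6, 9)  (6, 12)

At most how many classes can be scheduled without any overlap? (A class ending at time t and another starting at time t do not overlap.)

6

Sort by end time and greedily take each interval whose start is ≥ the last chosen end.
By end time: (1,2), (3,4), (4,7), (6,8), (6,9), (8,10), (10,11), (6,12), (13,14), (11,15).
Pick (1,2); next start ≥ 2 → (3,4); next start ≥ 4 → (4,7); next start ≥ 7 → (8,10); next start ≥ 10 → (10,11); next start ≥ 11 → (13,14).
Selected 6 classes.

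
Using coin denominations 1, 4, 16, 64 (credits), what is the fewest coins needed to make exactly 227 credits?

8

Use the largest denomination that fits, subtract, and repeat.
227 = 3×64 + 2×16 + 3×1
Total coins = 3 + 2 + 3 = 8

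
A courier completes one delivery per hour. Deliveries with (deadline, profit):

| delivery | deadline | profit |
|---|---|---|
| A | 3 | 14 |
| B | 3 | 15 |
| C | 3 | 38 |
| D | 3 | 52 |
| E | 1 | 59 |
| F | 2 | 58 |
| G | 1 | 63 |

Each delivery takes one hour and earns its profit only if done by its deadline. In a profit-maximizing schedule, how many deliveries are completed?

3

By profit: G(d1,63), E(d1,59), F(d2,58), D(d3,52), C(d3,38), B(d3,15), A(d3,14)
G→slot 1; E skipped; F→slot 2; D→slot 3; C skipped; B skipped; A skipped.
3 of 7 scheduled.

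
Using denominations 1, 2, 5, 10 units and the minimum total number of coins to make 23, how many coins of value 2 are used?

1

23 − 2×10→3 − 1×2→1 − 1×1→0
Count of 2: 1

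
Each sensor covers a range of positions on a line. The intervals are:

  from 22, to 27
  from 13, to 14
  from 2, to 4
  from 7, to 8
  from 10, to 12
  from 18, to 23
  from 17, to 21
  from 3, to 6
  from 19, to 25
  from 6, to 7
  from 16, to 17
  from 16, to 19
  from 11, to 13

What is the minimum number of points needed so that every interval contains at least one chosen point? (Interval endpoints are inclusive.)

Sort by right endpoint; whenever an interval is uncovered, place a point at its right end.
Sorted: [2,4] [3,6] [6,7] [7,8] [10,12] [11,13] [13,14] [16,17] [16,19] [17,21] [18,23] [19,25] [22,27]
{[2,4],[3,6]} hit by 4; {[6,7],[7,8]} hit by 7; {[10,12],[11,13]} hit by 12; {[13,14]} hit by 14; {[16,17],[16,19],[17,21]} hit by 17; {[18,23],[19,25],[22,27]} hit by 23.
Points: 4, 7, 12, 14, 17, 23 (6 total).

6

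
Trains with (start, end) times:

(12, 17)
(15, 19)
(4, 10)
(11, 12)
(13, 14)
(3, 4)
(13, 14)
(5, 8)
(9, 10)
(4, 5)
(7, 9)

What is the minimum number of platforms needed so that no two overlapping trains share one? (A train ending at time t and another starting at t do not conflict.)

3

The answer is the maximum number of intervals overlapping at any instant.
starts: [3, 4, 4, 5, 7, 9, 11, 12, 13, 13, 15]
ends:   [4, 5, 8, 9, 10, 10, 12, 14, 14, 17, 19]
s3→1 e4→0 s4→1 s4→2 e5→1 s5→2 s7→3  — peak 3.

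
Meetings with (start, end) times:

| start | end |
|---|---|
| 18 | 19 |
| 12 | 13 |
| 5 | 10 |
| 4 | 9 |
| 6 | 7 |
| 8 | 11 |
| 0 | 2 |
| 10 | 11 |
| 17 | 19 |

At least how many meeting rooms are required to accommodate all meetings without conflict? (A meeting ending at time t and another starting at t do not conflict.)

3

Count concurrent intervals with a sweep; the peak is the room count.
Events (time:±→running): 0:+→1 2:-→0 4:+→1 5:+→2 6:+→3 … peak 3.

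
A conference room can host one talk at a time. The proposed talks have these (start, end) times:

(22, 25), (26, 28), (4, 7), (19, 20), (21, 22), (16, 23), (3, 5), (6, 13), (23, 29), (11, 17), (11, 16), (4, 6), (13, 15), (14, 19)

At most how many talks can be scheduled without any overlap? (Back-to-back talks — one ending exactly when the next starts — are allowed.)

Greedy by earliest finish: after sorting by end time, pick each interval compatible with the last pick.
Sorted by end: (3,5)  (4,6)  (4,7)  (6,13)  (13,15)  (11,16)  (11,17)  (14,19)  (19,20)  (21,22)  (16,23)  (22,25)  (26,28)  (23,29)
take (3,5); take (6,13); take (13,15); take (19,20); take (21,22); skip (16,23); take (22,25); take (26,28); skip (23,29).
Selected 7 talks.

7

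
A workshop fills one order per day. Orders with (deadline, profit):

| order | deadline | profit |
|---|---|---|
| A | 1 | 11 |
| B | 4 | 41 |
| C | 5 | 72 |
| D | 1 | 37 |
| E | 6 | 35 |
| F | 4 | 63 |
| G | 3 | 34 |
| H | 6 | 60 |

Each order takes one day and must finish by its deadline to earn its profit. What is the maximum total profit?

308

Take jobs in profit order; each goes to the latest open slot no later than its deadline.
Profit order: C=72 F=63 H=60 B=41 D=37 E=35 G=34 A=11
Assign: C→slot 5, F→slot 4, H→slot 6, B→slot 3, D→slot 1, E→slot 2, G skipped, A skipped.
Slots: [1:D] [2:E] [3:B] [4:F] [5:C] [6:H]
Profit = 37 + 35 + 41 + 63 + 72 + 60 = 308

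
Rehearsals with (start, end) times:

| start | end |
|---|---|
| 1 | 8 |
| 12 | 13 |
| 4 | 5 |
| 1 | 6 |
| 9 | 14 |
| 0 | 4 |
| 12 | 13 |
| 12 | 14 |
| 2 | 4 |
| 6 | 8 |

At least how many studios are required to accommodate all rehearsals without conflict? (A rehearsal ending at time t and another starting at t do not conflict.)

The answer is the maximum number of intervals overlapping at any instant.
starts: [0, 1, 1, 2, 4, 6, 9, 12, 12, 12]
ends:   [4, 4, 5, 6, 8, 8, 13, 13, 14, 14]
s0→1 s1→2 s1→3 s2→4  — peak 4.

4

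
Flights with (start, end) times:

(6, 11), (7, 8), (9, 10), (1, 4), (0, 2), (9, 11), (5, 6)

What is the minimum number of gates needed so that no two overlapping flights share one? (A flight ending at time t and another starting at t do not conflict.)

3

The answer is the maximum number of intervals overlapping at any instant.
starts: [0, 1, 5, 6, 7, 9, 9]
ends:   [2, 4, 6, 8, 10, 11, 11]
s0→1 s1→2 e2→1 e4→0 s5→1 e6→0 s6→1 s7→2 e8→1 s9→2 s9→3  — peak 3.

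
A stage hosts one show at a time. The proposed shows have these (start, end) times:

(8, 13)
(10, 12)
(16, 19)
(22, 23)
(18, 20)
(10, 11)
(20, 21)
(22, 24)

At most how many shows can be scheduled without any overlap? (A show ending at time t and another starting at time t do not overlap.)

4

Order by finish time; keep every interval that doesn't clash with the previous kept one.
By end time: (10,11), (10,12), (8,13), (16,19), (18,20), (20,21), (22,23), (22,24).
Pick (10,11); next start ≥ 11 → (16,19); next start ≥ 19 → (20,21); next start ≥ 21 → (22,23).
Selected 4 shows.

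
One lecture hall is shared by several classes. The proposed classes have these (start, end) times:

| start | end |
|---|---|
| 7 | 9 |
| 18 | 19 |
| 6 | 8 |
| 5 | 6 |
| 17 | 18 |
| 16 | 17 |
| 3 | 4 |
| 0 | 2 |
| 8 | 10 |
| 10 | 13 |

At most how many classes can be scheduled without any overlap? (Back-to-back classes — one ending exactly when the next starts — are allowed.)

9

Sort by end time and greedily take each interval whose start is ≥ the last chosen end.
By end time: (0,2), (3,4), (5,6), (6,8), (7,9), (8,10), (10,13), (16,17), (17,18), (18,19).
Pick (0,2); next start ≥ 2 → (3,4); next start ≥ 4 → (5,6); next start ≥ 6 → (6,8); next start ≥ 8 → (8,10); next start ≥ 10 → (10,13); next start ≥ 13 → (16,17); next start ≥ 17 → (17,18); next start ≥ 18 → (18,19).
Selected 9 classes.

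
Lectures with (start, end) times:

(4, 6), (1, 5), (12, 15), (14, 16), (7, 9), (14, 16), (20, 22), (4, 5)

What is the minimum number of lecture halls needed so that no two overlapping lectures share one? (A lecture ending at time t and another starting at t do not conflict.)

Count concurrent intervals with a sweep; the peak is the room count.
Events (time:±→running): 1:+→1 4:+→2 4:+→3 … peak 3.

3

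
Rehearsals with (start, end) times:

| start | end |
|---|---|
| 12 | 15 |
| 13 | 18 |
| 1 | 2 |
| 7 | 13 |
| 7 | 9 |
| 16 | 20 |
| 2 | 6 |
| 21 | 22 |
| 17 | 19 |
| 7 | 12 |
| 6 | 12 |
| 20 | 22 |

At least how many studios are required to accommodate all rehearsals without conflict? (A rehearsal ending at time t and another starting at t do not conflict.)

The answer is the maximum number of intervals overlapping at any instant.
Events (time:±→running): 1:+→1 2:-→0 2:+→1 6:-→0 6:+→1 7:+→2 7:+→3 7:+→4 … peak 4.

4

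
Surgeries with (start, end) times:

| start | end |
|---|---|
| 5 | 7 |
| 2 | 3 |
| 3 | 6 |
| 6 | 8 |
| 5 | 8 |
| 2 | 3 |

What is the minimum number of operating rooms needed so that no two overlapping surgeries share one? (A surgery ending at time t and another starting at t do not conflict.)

The answer is the maximum number of intervals overlapping at any instant.
starts: [2, 2, 3, 5, 5, 6]
ends:   [3, 3, 6, 7, 8, 8]
s2→1 s2→2 e3→1 e3→0 s3→1 s5→2 s5→3  — peak 3.

3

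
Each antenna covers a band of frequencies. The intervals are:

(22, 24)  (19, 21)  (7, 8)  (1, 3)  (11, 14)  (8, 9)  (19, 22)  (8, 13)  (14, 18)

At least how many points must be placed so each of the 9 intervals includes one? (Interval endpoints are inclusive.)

Sorted: [1,3] [7,8] [8,9] [8,13] [11,14] [14,18] [19,21] [19,22] [22,24]
{[1,3]} hit by 3; {[7,8],[8,9],[8,13]} hit by 8; {[11,14],[14,18]} hit by 14; {[19,21],[19,22]} hit by 21; {[22,24]} hit by 24.
Points: 3, 8, 14, 21, 24 (5 total).

5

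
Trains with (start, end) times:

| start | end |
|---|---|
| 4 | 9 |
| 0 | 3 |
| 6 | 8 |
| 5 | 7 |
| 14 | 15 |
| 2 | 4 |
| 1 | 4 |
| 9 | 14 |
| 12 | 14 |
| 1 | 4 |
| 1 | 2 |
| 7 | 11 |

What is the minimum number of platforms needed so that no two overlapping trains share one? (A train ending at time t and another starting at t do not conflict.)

4

The answer is the maximum number of intervals overlapping at any instant.
starts: [0, 1, 1, 1, 2, 4, 5, 6, 7, 9, 12, 14]
ends:   [2, 3, 4, 4, 4, 7, 8, 9, 11, 14, 14, 15]
s0→1 s1→2 s1→3 s1→4  — peak 4.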